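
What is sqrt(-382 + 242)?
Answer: 2*I*sqrt(35) ≈ 11.832*I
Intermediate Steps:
sqrt(-382 + 242) = sqrt(-140) = 2*I*sqrt(35)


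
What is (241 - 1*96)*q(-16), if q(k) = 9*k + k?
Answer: -23200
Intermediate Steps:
q(k) = 10*k
(241 - 1*96)*q(-16) = (241 - 1*96)*(10*(-16)) = (241 - 96)*(-160) = 145*(-160) = -23200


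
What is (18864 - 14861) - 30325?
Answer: -26322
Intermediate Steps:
(18864 - 14861) - 30325 = 4003 - 30325 = -26322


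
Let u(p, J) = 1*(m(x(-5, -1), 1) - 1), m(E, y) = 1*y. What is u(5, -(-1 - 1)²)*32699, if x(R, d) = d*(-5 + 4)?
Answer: 0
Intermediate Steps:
x(R, d) = -d (x(R, d) = d*(-1) = -d)
m(E, y) = y
u(p, J) = 0 (u(p, J) = 1*(1 - 1) = 1*0 = 0)
u(5, -(-1 - 1)²)*32699 = 0*32699 = 0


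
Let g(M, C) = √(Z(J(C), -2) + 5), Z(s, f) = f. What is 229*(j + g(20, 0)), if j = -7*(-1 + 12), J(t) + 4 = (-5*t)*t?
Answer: -17633 + 229*√3 ≈ -17236.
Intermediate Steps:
J(t) = -4 - 5*t² (J(t) = -4 + (-5*t)*t = -4 - 5*t²)
j = -77 (j = -7*11 = -77)
g(M, C) = √3 (g(M, C) = √(-2 + 5) = √3)
229*(j + g(20, 0)) = 229*(-77 + √3) = -17633 + 229*√3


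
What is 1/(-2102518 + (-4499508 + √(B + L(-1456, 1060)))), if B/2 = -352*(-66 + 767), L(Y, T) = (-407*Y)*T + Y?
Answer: -3301013/21793059826058 - √39228285/10896529913029 ≈ -1.5205e-7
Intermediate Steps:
L(Y, T) = Y - 407*T*Y (L(Y, T) = -407*T*Y + Y = Y - 407*T*Y)
B = -493504 (B = 2*(-352*(-66 + 767)) = 2*(-352*701) = 2*(-246752) = -493504)
1/(-2102518 + (-4499508 + √(B + L(-1456, 1060)))) = 1/(-2102518 + (-4499508 + √(-493504 - 1456*(1 - 407*1060)))) = 1/(-2102518 + (-4499508 + √(-493504 - 1456*(1 - 431420)))) = 1/(-2102518 + (-4499508 + √(-493504 - 1456*(-431419)))) = 1/(-2102518 + (-4499508 + √(-493504 + 628146064))) = 1/(-2102518 + (-4499508 + √627652560)) = 1/(-2102518 + (-4499508 + 4*√39228285)) = 1/(-6602026 + 4*√39228285)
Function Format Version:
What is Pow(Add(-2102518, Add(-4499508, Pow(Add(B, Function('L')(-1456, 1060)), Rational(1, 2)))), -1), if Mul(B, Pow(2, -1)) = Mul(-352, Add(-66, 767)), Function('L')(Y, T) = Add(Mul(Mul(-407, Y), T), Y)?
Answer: Add(Rational(-3301013, 21793059826058), Mul(Rational(-1, 10896529913029), Pow(39228285, Rational(1, 2)))) ≈ -1.5205e-7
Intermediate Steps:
Function('L')(Y, T) = Add(Y, Mul(-407, T, Y)) (Function('L')(Y, T) = Add(Mul(-407, T, Y), Y) = Add(Y, Mul(-407, T, Y)))
B = -493504 (B = Mul(2, Mul(-352, Add(-66, 767))) = Mul(2, Mul(-352, 701)) = Mul(2, -246752) = -493504)
Pow(Add(-2102518, Add(-4499508, Pow(Add(B, Function('L')(-1456, 1060)), Rational(1, 2)))), -1) = Pow(Add(-2102518, Add(-4499508, Pow(Add(-493504, Mul(-1456, Add(1, Mul(-407, 1060)))), Rational(1, 2)))), -1) = Pow(Add(-2102518, Add(-4499508, Pow(Add(-493504, Mul(-1456, Add(1, -431420))), Rational(1, 2)))), -1) = Pow(Add(-2102518, Add(-4499508, Pow(Add(-493504, Mul(-1456, -431419)), Rational(1, 2)))), -1) = Pow(Add(-2102518, Add(-4499508, Pow(Add(-493504, 628146064), Rational(1, 2)))), -1) = Pow(Add(-2102518, Add(-4499508, Pow(627652560, Rational(1, 2)))), -1) = Pow(Add(-2102518, Add(-4499508, Mul(4, Pow(39228285, Rational(1, 2))))), -1) = Pow(Add(-6602026, Mul(4, Pow(39228285, Rational(1, 2)))), -1)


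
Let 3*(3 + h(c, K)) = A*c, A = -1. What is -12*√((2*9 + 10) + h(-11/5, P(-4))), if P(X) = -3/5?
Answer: -4*√5790/5 ≈ -60.874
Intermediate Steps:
P(X) = -⅗ (P(X) = -3*⅕ = -⅗)
h(c, K) = -3 - c/3 (h(c, K) = -3 + (-c)/3 = -3 - c/3)
-12*√((2*9 + 10) + h(-11/5, P(-4))) = -12*√((2*9 + 10) + (-3 - (-11)/(3*5))) = -12*√((18 + 10) + (-3 - (-11)/(3*5))) = -12*√(28 + (-3 - ⅓*(-11/5))) = -12*√(28 + (-3 + 11/15)) = -12*√(28 - 34/15) = -4*√5790/5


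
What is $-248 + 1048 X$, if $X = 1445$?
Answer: $1514112$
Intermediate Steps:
$-248 + 1048 X = -248 + 1048 \cdot 1445 = -248 + 1514360 = 1514112$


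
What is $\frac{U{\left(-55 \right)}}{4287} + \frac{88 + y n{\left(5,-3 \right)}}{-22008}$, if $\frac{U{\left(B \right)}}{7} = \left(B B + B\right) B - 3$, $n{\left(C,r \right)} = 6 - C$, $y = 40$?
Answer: $- \frac{1048585771}{3931179} \approx -266.74$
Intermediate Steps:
$U{\left(B \right)} = -21 + 7 B \left(B + B^{2}\right)$ ($U{\left(B \right)} = 7 \left(\left(B B + B\right) B - 3\right) = 7 \left(\left(B^{2} + B\right) B - 3\right) = 7 \left(\left(B + B^{2}\right) B - 3\right) = 7 \left(B \left(B + B^{2}\right) - 3\right) = 7 \left(-3 + B \left(B + B^{2}\right)\right) = -21 + 7 B \left(B + B^{2}\right)$)
$\frac{U{\left(-55 \right)}}{4287} + \frac{88 + y n{\left(5,-3 \right)}}{-22008} = \frac{-21 + 7 \left(-55\right)^{2} + 7 \left(-55\right)^{3}}{4287} + \frac{88 + 40 \left(6 - 5\right)}{-22008} = \left(-21 + 7 \cdot 3025 + 7 \left(-166375\right)\right) \frac{1}{4287} + \left(88 + 40 \left(6 - 5\right)\right) \left(- \frac{1}{22008}\right) = \left(-21 + 21175 - 1164625\right) \frac{1}{4287} + \left(88 + 40 \cdot 1\right) \left(- \frac{1}{22008}\right) = \left(-1143471\right) \frac{1}{4287} + \left(88 + 40\right) \left(- \frac{1}{22008}\right) = - \frac{381157}{1429} + 128 \left(- \frac{1}{22008}\right) = - \frac{381157}{1429} - \frac{16}{2751} = - \frac{1048585771}{3931179}$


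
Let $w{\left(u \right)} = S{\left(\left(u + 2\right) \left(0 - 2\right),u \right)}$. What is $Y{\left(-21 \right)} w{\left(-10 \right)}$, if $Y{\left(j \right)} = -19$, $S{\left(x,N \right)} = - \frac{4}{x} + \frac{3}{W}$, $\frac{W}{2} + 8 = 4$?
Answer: $\frac{95}{8} \approx 11.875$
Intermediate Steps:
$W = -8$ ($W = -16 + 2 \cdot 4 = -16 + 8 = -8$)
$S{\left(x,N \right)} = - \frac{3}{8} - \frac{4}{x}$ ($S{\left(x,N \right)} = - \frac{4}{x} + \frac{3}{-8} = - \frac{4}{x} + 3 \left(- \frac{1}{8}\right) = - \frac{4}{x} - \frac{3}{8} = - \frac{3}{8} - \frac{4}{x}$)
$w{\left(u \right)} = - \frac{3}{8} - \frac{4}{-4 - 2 u}$ ($w{\left(u \right)} = - \frac{3}{8} - \frac{4}{\left(u + 2\right) \left(0 - 2\right)} = - \frac{3}{8} - \frac{4}{\left(2 + u\right) \left(-2\right)} = - \frac{3}{8} - \frac{4}{-4 - 2 u}$)
$Y{\left(-21 \right)} w{\left(-10 \right)} = - 19 \frac{10 - -30}{8 \left(2 - 10\right)} = - 19 \frac{10 + 30}{8 \left(-8\right)} = - 19 \cdot \frac{1}{8} \left(- \frac{1}{8}\right) 40 = \left(-19\right) \left(- \frac{5}{8}\right) = \frac{95}{8}$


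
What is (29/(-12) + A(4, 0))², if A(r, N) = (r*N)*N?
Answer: 841/144 ≈ 5.8403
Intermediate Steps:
A(r, N) = r*N² (A(r, N) = (N*r)*N = r*N²)
(29/(-12) + A(4, 0))² = (29/(-12) + 4*0²)² = (29*(-1/12) + 4*0)² = (-29/12 + 0)² = (-29/12)² = 841/144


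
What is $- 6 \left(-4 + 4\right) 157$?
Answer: $0$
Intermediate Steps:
$- 6 \left(-4 + 4\right) 157 = \left(-6\right) 0 \cdot 157 = 0 \cdot 157 = 0$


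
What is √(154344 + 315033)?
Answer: 3*√52153 ≈ 685.11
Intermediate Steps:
√(154344 + 315033) = √469377 = 3*√52153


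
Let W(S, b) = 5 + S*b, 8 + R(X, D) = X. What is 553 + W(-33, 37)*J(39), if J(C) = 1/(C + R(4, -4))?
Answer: 18139/35 ≈ 518.26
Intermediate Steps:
R(X, D) = -8 + X
J(C) = 1/(-4 + C) (J(C) = 1/(C + (-8 + 4)) = 1/(C - 4) = 1/(-4 + C))
553 + W(-33, 37)*J(39) = 553 + (5 - 33*37)/(-4 + 39) = 553 + (5 - 1221)/35 = 553 - 1216*1/35 = 553 - 1216/35 = 18139/35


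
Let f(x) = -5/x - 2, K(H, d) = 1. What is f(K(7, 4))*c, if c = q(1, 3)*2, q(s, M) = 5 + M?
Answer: -112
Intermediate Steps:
f(x) = -2 - 5/x (f(x) = -5/x - 2 = -2 - 5/x)
c = 16 (c = (5 + 3)*2 = 8*2 = 16)
f(K(7, 4))*c = (-2 - 5/1)*16 = (-2 - 5*1)*16 = (-2 - 5)*16 = -7*16 = -112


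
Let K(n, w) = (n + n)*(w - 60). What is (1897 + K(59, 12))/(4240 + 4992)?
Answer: -3767/9232 ≈ -0.40804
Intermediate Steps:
K(n, w) = 2*n*(-60 + w) (K(n, w) = (2*n)*(-60 + w) = 2*n*(-60 + w))
(1897 + K(59, 12))/(4240 + 4992) = (1897 + 2*59*(-60 + 12))/(4240 + 4992) = (1897 + 2*59*(-48))/9232 = (1897 - 5664)*(1/9232) = -3767*1/9232 = -3767/9232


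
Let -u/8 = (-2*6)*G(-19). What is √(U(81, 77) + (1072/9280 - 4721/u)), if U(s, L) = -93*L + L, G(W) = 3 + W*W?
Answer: I*√2841718254203010/633360 ≈ 84.167*I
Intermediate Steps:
G(W) = 3 + W²
U(s, L) = -92*L
u = 34944 (u = -8*(-2*6)*(3 + (-19)²) = -(-96)*(3 + 361) = -(-96)*364 = -8*(-4368) = 34944)
√(U(81, 77) + (1072/9280 - 4721/u)) = √(-92*77 + (1072/9280 - 4721/34944)) = √(-7084 + (1072*(1/9280) - 4721*1/34944)) = √(-7084 + (67/580 - 4721/34944)) = √(-7084 - 99233/5066880) = √(-35893877153/5066880) = I*√2841718254203010/633360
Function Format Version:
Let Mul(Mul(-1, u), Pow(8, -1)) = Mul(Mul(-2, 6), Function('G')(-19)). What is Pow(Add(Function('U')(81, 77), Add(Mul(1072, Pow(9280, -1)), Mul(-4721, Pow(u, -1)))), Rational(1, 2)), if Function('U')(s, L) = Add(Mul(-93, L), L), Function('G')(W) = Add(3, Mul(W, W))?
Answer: Mul(Rational(1, 633360), I, Pow(2841718254203010, Rational(1, 2))) ≈ Mul(84.167, I)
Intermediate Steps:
Function('G')(W) = Add(3, Pow(W, 2))
Function('U')(s, L) = Mul(-92, L)
u = 34944 (u = Mul(-8, Mul(Mul(-2, 6), Add(3, Pow(-19, 2)))) = Mul(-8, Mul(-12, Add(3, 361))) = Mul(-8, Mul(-12, 364)) = Mul(-8, -4368) = 34944)
Pow(Add(Function('U')(81, 77), Add(Mul(1072, Pow(9280, -1)), Mul(-4721, Pow(u, -1)))), Rational(1, 2)) = Pow(Add(Mul(-92, 77), Add(Mul(1072, Pow(9280, -1)), Mul(-4721, Pow(34944, -1)))), Rational(1, 2)) = Pow(Add(-7084, Add(Mul(1072, Rational(1, 9280)), Mul(-4721, Rational(1, 34944)))), Rational(1, 2)) = Pow(Add(-7084, Add(Rational(67, 580), Rational(-4721, 34944))), Rational(1, 2)) = Pow(Add(-7084, Rational(-99233, 5066880)), Rational(1, 2)) = Pow(Rational(-35893877153, 5066880), Rational(1, 2)) = Mul(Rational(1, 633360), I, Pow(2841718254203010, Rational(1, 2)))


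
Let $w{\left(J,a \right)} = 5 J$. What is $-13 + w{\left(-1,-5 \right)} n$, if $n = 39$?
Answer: $-208$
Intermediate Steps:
$-13 + w{\left(-1,-5 \right)} n = -13 + 5 \left(-1\right) 39 = -13 - 195 = -208$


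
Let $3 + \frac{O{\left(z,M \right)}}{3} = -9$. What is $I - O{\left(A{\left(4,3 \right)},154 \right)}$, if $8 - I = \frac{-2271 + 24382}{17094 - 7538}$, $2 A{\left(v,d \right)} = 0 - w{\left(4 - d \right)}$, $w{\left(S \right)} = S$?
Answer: $\frac{398353}{9556} \approx 41.686$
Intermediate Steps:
$A{\left(v,d \right)} = -2 + \frac{d}{2}$ ($A{\left(v,d \right)} = \frac{0 - \left(4 - d\right)}{2} = \frac{0 + \left(-4 + d\right)}{2} = \frac{-4 + d}{2} = -2 + \frac{d}{2}$)
$O{\left(z,M \right)} = -36$ ($O{\left(z,M \right)} = -9 + 3 \left(-9\right) = -9 - 27 = -36$)
$I = \frac{54337}{9556}$ ($I = 8 - \frac{-2271 + 24382}{17094 - 7538} = 8 - \frac{22111}{9556} = \frac{54337}{9556} \approx 5.6862$)
$I - O{\left(A{\left(4,3 \right)},154 \right)} = \frac{54337}{9556} - -36 = \frac{54337}{9556} + 36 = \frac{398353}{9556}$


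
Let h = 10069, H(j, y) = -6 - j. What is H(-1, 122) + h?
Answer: 10064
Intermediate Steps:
H(-1, 122) + h = (-6 - 1*(-1)) + 10069 = (-6 + 1) + 10069 = -5 + 10069 = 10064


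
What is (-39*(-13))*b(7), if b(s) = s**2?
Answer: 24843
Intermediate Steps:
(-39*(-13))*b(7) = -39*(-13)*7**2 = 507*49 = 24843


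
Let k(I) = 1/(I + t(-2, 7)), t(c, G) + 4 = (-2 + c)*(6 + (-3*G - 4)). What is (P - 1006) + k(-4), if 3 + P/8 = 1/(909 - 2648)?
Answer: -121798365/118252 ≈ -1030.0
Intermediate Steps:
P = -41744/1739 (P = -24 + 8/(909 - 2648) = -24 + 8/(-1739) = -24 + 8*(-1/1739) = -24 - 8/1739 = -41744/1739 ≈ -24.005)
t(c, G) = -4 + (-2 + c)*(2 - 3*G) (t(c, G) = -4 + (-2 + c)*(6 + (-3*G - 4)) = -4 + (-2 + c)*(6 + (-4 - 3*G)) = -4 + (-2 + c)*(2 - 3*G))
k(I) = 1/(72 + I) (k(I) = 1/(I + (-8 + 2*(-2) + 6*7 - 3*7*(-2))) = 1/(I + (-8 - 4 + 42 + 42)) = 1/(I + 72) = 1/(72 + I))
(P - 1006) + k(-4) = (-41744/1739 - 1006) + 1/(72 - 4) = -1791178/1739 + 1/68 = -121798365/118252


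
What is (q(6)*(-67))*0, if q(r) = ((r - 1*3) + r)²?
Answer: 0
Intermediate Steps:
q(r) = (-3 + 2*r)² (q(r) = ((r - 3) + r)² = ((-3 + r) + r)² = (-3 + 2*r)²)
(q(6)*(-67))*0 = ((-3 + 2*6)²*(-67))*0 = ((-3 + 12)²*(-67))*0 = (9²*(-67))*0 = (81*(-67))*0 = -5427*0 = 0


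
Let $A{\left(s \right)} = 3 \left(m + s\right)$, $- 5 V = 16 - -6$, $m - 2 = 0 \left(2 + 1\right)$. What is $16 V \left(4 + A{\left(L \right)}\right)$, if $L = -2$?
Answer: $- \frac{1408}{5} \approx -281.6$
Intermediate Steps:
$m = 2$ ($m = 2 + 0 \left(2 + 1\right) = 2 + 0 \cdot 3 = 2 + 0 = 2$)
$V = - \frac{22}{5}$ ($V = - \frac{16 - -6}{5} = - \frac{16 + 6}{5} = \left(- \frac{1}{5}\right) 22 = - \frac{22}{5} \approx -4.4$)
$A{\left(s \right)} = 6 + 3 s$ ($A{\left(s \right)} = 3 \left(2 + s\right) = 6 + 3 s$)
$16 V \left(4 + A{\left(L \right)}\right) = 16 \left(- \frac{22}{5}\right) \left(4 + \left(6 + 3 \left(-2\right)\right)\right) = - \frac{352 \left(4 + \left(6 - 6\right)\right)}{5} = - \frac{352 \left(4 + 0\right)}{5} = \left(- \frac{352}{5}\right) 4 = - \frac{1408}{5}$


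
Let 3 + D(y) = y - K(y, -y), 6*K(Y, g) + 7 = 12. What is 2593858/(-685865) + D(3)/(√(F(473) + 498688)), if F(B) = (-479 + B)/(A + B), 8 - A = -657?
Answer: -2593858/685865 - 5*√161455723861/1702520814 ≈ -3.7831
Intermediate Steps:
K(Y, g) = ⅚ (K(Y, g) = -7/6 + (⅙)*12 = -7/6 + 2 = ⅚)
D(y) = -23/6 + y (D(y) = -3 + (y - 1*⅚) = -3 + (y - ⅚) = -3 + (-⅚ + y) = -23/6 + y)
A = 665 (A = 8 - 1*(-657) = 8 + 657 = 665)
F(B) = (-479 + B)/(665 + B)
2593858/(-685865) + D(3)/(√(F(473) + 498688)) = 2593858/(-685865) + (-23/6 + 3)/(√((-479 + 473)/(665 + 473) + 498688)) = 2593858*(-1/685865) - 5/(6*√(-6/1138 + 498688)) = -2593858/685865 - 5/(6*√((1/1138)*(-6) + 498688)) = -2593858/685865 - 5/(6*√(-3/569 + 498688)) = -2593858/685865 - 5*√161455723861/283753469/6 = -2593858/685865 - 5*√161455723861/1702520814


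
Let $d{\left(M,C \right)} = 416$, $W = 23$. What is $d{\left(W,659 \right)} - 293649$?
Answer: $-293233$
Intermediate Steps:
$d{\left(W,659 \right)} - 293649 = 416 - 293649 = -293233$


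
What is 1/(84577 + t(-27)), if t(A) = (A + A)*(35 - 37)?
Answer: 1/84685 ≈ 1.1808e-5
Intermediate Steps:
t(A) = -4*A (t(A) = (2*A)*(-2) = -4*A)
1/(84577 + t(-27)) = 1/(84577 - 4*(-27)) = 1/(84577 + 108) = 1/84685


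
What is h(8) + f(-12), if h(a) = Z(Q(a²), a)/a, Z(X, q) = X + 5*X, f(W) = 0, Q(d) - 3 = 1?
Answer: 3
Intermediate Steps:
Q(d) = 4 (Q(d) = 3 + 1 = 4)
Z(X, q) = 6*X
h(a) = 24/a (h(a) = (6*4)/a = 24/a)
h(8) + f(-12) = 24/8 + 0 = 24*(⅛) + 0 = 3 + 0 = 3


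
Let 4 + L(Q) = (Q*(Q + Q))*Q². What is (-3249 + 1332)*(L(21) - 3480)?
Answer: -738961326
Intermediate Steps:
L(Q) = -4 + 2*Q⁴ (L(Q) = -4 + (Q*(Q + Q))*Q² = -4 + (Q*(2*Q))*Q² = -4 + (2*Q²)*Q² = -4 + 2*Q⁴)
(-3249 + 1332)*(L(21) - 3480) = (-3249 + 1332)*((-4 + 2*21⁴) - 3480) = -1917*((-4 + 2*194481) - 3480) = -1917*((-4 + 388962) - 3480) = -1917*(388958 - 3480) = -1917*385478 = -738961326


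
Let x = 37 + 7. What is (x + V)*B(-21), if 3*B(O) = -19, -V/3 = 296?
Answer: 16036/3 ≈ 5345.3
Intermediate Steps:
V = -888 (V = -3*296 = -888)
B(O) = -19/3 (B(O) = (1/3)*(-19) = -19/3)
x = 44
(x + V)*B(-21) = (44 - 888)*(-19/3) = -844*(-19/3) = 16036/3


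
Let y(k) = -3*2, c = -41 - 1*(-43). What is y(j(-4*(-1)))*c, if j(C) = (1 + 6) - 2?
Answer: -12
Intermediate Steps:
j(C) = 5 (j(C) = 7 - 2 = 5)
c = 2 (c = -41 + 43 = 2)
y(k) = -6
y(j(-4*(-1)))*c = -6*2 = -12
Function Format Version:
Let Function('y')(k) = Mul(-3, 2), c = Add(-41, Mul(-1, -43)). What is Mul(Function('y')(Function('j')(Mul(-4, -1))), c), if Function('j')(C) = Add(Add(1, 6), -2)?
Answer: -12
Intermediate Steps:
Function('j')(C) = 5 (Function('j')(C) = Add(7, -2) = 5)
c = 2 (c = Add(-41, 43) = 2)
Function('y')(k) = -6
Mul(Function('y')(Function('j')(Mul(-4, -1))), c) = Mul(-6, 2) = -12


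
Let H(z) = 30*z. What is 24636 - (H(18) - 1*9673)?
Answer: 33769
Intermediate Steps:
24636 - (H(18) - 1*9673) = 24636 - (30*18 - 1*9673) = 24636 - (540 - 9673) = 24636 - 1*(-9133) = 24636 + 9133 = 33769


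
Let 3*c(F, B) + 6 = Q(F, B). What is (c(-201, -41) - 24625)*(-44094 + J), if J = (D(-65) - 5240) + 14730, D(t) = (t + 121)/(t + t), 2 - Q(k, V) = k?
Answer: 165723041264/195 ≈ 8.4986e+8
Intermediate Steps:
Q(k, V) = 2 - k
c(F, B) = -4/3 - F/3 (c(F, B) = -2 + (2 - F)/3 = -2 + (2/3 - F/3) = -4/3 - F/3)
D(t) = (121 + t)/(2*t) (D(t) = (121 + t)/((2*t)) = (121 + t)*(1/(2*t)) = (121 + t)/(2*t))
J = 616822/65 (J = ((1/2)*(121 - 65)/(-65) - 5240) + 14730 = ((1/2)*(-1/65)*56 - 5240) + 14730 = (-28/65 - 5240) + 14730 = -340628/65 + 14730 = 616822/65 ≈ 9489.6)
(c(-201, -41) - 24625)*(-44094 + J) = ((-4/3 - 1/3*(-201)) - 24625)*(-44094 + 616822/65) = ((-4/3 + 67) - 24625)*(-2249288/65) = (197/3 - 24625)*(-2249288/65) = -73678/3*(-2249288/65) = 165723041264/195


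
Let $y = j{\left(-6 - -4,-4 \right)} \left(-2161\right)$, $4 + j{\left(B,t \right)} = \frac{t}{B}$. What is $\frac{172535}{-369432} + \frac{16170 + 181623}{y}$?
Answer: $\frac{36162683653}{798342552} \approx 45.297$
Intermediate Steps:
$j{\left(B,t \right)} = -4 + \frac{t}{B}$
$y = 4322$ ($y = \left(-4 - \frac{4}{-6 - -4}\right) \left(-2161\right) = \left(-4 - \frac{4}{-6 + 4}\right) \left(-2161\right) = \left(-4 - \frac{4}{-2}\right) \left(-2161\right) = \left(-4 - -2\right) \left(-2161\right) = \left(-4 + 2\right) \left(-2161\right) = \left(-2\right) \left(-2161\right) = 4322$)
$\frac{172535}{-369432} + \frac{16170 + 181623}{y} = \frac{172535}{-369432} + \frac{16170 + 181623}{4322} = 172535 \left(- \frac{1}{369432}\right) + 197793 \cdot \frac{1}{4322} = - \frac{172535}{369432} + \frac{197793}{4322} = \frac{36162683653}{798342552}$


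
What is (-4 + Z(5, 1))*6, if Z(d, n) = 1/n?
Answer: -18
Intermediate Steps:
(-4 + Z(5, 1))*6 = (-4 + 1/1)*6 = (-4 + 1)*6 = -3*6 = -18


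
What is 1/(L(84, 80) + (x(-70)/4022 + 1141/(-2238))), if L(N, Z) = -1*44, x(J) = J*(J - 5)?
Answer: -4500618/194446993 ≈ -0.023146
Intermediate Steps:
x(J) = J*(-5 + J)
L(N, Z) = -44
1/(L(84, 80) + (x(-70)/4022 + 1141/(-2238))) = 1/(-44 + (-70*(-5 - 70)/4022 + 1141/(-2238))) = 1/(-44 + (-70*(-75)*(1/4022) + 1141*(-1/2238))) = 1/(-44 + (5250*(1/4022) - 1141/2238)) = 1/(-44 + (2625/2011 - 1141/2238)) = 1/(-44 + 3580199/4500618) = 1/(-194446993/4500618) = -4500618/194446993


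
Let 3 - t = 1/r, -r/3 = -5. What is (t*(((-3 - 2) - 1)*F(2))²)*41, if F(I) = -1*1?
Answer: 21648/5 ≈ 4329.6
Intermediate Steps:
F(I) = -1
r = 15 (r = -3*(-5) = 15)
t = 44/15 (t = 3 - 1/15 = 44/15 ≈ 2.9333)
(t*(((-3 - 2) - 1)*F(2))²)*41 = (44*(((-3 - 2) - 1)*(-1))²/15)*41 = (44*((-5 - 1)*(-1))²/15)*41 = (44*(-6*(-1))²/15)*41 = ((44/15)*6²)*41 = ((44/15)*36)*41 = (528/5)*41 = 21648/5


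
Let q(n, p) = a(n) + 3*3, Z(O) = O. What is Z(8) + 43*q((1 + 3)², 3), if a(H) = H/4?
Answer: 567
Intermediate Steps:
a(H) = H/4 (a(H) = H*(¼) = H/4)
q(n, p) = 9 + n/4 (q(n, p) = n/4 + 3*3 = n/4 + 9 = 9 + n/4)
Z(8) + 43*q((1 + 3)², 3) = 8 + 43*(9 + (1 + 3)²/4) = 8 + 43*(9 + (¼)*4²) = 8 + 43*(9 + (¼)*16) = 8 + 43*(9 + 4) = 8 + 43*13 = 8 + 559 = 567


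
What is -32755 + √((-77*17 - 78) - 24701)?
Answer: -32755 + 2*I*√6522 ≈ -32755.0 + 161.52*I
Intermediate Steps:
-32755 + √((-77*17 - 78) - 24701) = -32755 + √((-1309 - 78) - 24701) = -32755 + √(-1387 - 24701) = -32755 + √(-26088) = -32755 + 2*I*√6522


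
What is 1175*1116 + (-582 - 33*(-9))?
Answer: 1311015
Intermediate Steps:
1175*1116 + (-582 - 33*(-9)) = 1311300 + (-582 + 297) = 1311300 - 285 = 1311015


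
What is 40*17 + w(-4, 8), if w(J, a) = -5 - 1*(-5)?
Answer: 680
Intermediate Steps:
w(J, a) = 0 (w(J, a) = -5 + 5 = 0)
40*17 + w(-4, 8) = 40*17 + 0 = 680 + 0 = 680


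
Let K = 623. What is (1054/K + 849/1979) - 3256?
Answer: -4011762959/1232917 ≈ -3253.9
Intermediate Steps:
(1054/K + 849/1979) - 3256 = (1054/623 + 849/1979) - 3256 = 2614793/1232917 - 3256 = -4011762959/1232917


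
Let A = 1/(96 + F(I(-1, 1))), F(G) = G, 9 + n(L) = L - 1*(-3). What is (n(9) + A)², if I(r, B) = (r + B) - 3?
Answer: 78400/8649 ≈ 9.0646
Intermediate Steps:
n(L) = -6 + L (n(L) = -9 + (L - 1*(-3)) = -9 + (L + 3) = -9 + (3 + L) = -6 + L)
I(r, B) = -3 + B + r (I(r, B) = (B + r) - 3 = -3 + B + r)
A = 1/93 (A = 1/(96 + (-3 + 1 - 1)) = 1/(96 - 3) = 1/93 ≈ 0.010753)
(n(9) + A)² = ((-6 + 9) + 1/93)² = (3 + 1/93)² = (280/93)² = 78400/8649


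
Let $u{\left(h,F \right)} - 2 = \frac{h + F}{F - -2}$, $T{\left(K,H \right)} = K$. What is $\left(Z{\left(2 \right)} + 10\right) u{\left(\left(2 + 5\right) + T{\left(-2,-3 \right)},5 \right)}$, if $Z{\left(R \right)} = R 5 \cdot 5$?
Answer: $\frac{1440}{7} \approx 205.71$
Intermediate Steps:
$Z{\left(R \right)} = 25 R$ ($Z{\left(R \right)} = R 25 = 25 R$)
$u{\left(h,F \right)} = 2 + \frac{F + h}{2 + F}$ ($u{\left(h,F \right)} = 2 + \frac{h + F}{F - -2} = 2 + \frac{F + h}{F + \left(-1 + 3\right)} = 2 + \frac{F + h}{F + 2} = 2 + \frac{F + h}{2 + F}$)
$\left(Z{\left(2 \right)} + 10\right) u{\left(\left(2 + 5\right) + T{\left(-2,-3 \right)},5 \right)} = \left(25 \cdot 2 + 10\right) \frac{4 + \left(\left(2 + 5\right) - 2\right) + 3 \cdot 5}{2 + 5} = \left(50 + 10\right) \frac{4 + \left(7 - 2\right) + 15}{7} = 60 \frac{4 + 5 + 15}{7} = 60 \cdot \frac{1}{7} \cdot 24 = 60 \cdot \frac{24}{7} = \frac{1440}{7}$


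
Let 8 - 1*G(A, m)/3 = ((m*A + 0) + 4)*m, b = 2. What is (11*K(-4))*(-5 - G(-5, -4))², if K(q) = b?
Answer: 2210758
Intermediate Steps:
K(q) = 2
G(A, m) = 24 - 3*m*(4 + A*m) (G(A, m) = 24 - 3*((m*A + 0) + 4)*m = 24 - 3*((A*m + 0) + 4)*m = 24 - 3*(A*m + 4)*m = 24 - 3*(4 + A*m)*m = 24 - 3*m*(4 + A*m))
(11*K(-4))*(-5 - G(-5, -4))² = (11*2)*(-5 - (24 - 12*(-4) - 3*(-5)*(-4)²))² = 22*(-5 - (24 + 48 - 3*(-5)*16))² = 22*(-5 - (24 + 48 + 240))² = 22*(-5 - 1*312)² = 22*(-5 - 312)² = 22*(-317)² = 22*100489 = 2210758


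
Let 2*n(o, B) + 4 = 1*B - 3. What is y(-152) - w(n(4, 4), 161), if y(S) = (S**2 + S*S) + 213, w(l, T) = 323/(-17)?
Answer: 46440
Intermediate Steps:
n(o, B) = -7/2 + B/2 (n(o, B) = -2 + (1*B - 3)/2 = -2 + (B - 3)/2 = -2 + (-3 + B)/2 = -2 + (-3/2 + B/2) = -7/2 + B/2)
w(l, T) = -19 (w(l, T) = 323*(-1/17) = -19)
y(S) = 213 + 2*S**2 (y(S) = (S**2 + S**2) + 213 = 2*S**2 + 213 = 213 + 2*S**2)
y(-152) - w(n(4, 4), 161) = (213 + 2*(-152)**2) - 1*(-19) = (213 + 2*23104) + 19 = (213 + 46208) + 19 = 46421 + 19 = 46440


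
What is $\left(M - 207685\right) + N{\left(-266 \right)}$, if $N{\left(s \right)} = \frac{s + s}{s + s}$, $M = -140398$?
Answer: $-348082$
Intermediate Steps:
$N{\left(s \right)} = 1$ ($N{\left(s \right)} = \frac{2 s}{2 s} = 2 s \frac{1}{2 s} = 1$)
$\left(M - 207685\right) + N{\left(-266 \right)} = \left(-140398 - 207685\right) + 1 = -348083 + 1 = -348082$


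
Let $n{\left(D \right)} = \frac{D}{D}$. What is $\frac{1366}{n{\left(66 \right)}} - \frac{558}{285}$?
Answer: $\frac{129584}{95} \approx 1364.0$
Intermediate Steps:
$n{\left(D \right)} = 1$
$\frac{1366}{n{\left(66 \right)}} - \frac{558}{285} = \frac{1366}{1} - \frac{558}{285} = 1366 \cdot 1 - \frac{186}{95} = 1366 - \frac{186}{95} = \frac{129584}{95}$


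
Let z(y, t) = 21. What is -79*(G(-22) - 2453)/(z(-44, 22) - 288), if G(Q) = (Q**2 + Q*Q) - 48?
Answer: -40369/89 ≈ -453.58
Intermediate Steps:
G(Q) = -48 + 2*Q**2 (G(Q) = (Q**2 + Q**2) - 48 = 2*Q**2 - 48 = -48 + 2*Q**2)
-79*(G(-22) - 2453)/(z(-44, 22) - 288) = -79*((-48 + 2*(-22)**2) - 2453)/(21 - 288) = -79*((-48 + 2*484) - 2453)/(-267) = -79*((-48 + 968) - 2453)*(-1)/267 = -79*(920 - 2453)*(-1)/267 = -(-121107)*(-1)/267 = -79*511/89 = -40369/89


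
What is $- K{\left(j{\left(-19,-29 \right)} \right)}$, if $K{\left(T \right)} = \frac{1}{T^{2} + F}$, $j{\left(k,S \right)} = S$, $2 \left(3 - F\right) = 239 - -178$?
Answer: $- \frac{2}{1271} \approx -0.0015736$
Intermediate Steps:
$F = - \frac{411}{2}$ ($F = 3 - \frac{239 - -178}{2} = 3 - \frac{239 + 178}{2} = 3 - \frac{417}{2} = - \frac{411}{2} \approx -205.5$)
$K{\left(T \right)} = \frac{1}{- \frac{411}{2} + T^{2}}$ ($K{\left(T \right)} = \frac{1}{T^{2} - \frac{411}{2}} = \frac{1}{- \frac{411}{2} + T^{2}}$)
$- K{\left(j{\left(-19,-29 \right)} \right)} = - \frac{2}{-411 + 2 \left(-29\right)^{2}} = - \frac{2}{-411 + 2 \cdot 841} = - \frac{2}{-411 + 1682} = - \frac{2}{1271}$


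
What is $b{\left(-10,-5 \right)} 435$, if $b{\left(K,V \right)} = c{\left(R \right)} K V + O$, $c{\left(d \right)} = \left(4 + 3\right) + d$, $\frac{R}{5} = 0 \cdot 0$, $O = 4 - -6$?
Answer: $156600$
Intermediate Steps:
$O = 10$ ($O = 4 + 6 = 10$)
$R = 0$ ($R = 5 \cdot 0 \cdot 0 = 5 \cdot 0 = 0$)
$c{\left(d \right)} = 7 + d$
$b{\left(K,V \right)} = 10 + 7 K V$ ($b{\left(K,V \right)} = \left(7 + 0\right) K V + 10 = 7 K V + 10 = 10 + 7 K V$)
$b{\left(-10,-5 \right)} 435 = \left(10 + 7 \left(-10\right) \left(-5\right)\right) 435 = \left(10 + 350\right) 435 = 360 \cdot 435 = 156600$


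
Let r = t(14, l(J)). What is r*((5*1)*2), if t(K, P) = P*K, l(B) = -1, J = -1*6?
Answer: -140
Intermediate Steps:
J = -6
t(K, P) = K*P
r = -14 (r = 14*(-1) = -14)
r*((5*1)*2) = -14*5*1*2 = -70*2 = -14*10 = -140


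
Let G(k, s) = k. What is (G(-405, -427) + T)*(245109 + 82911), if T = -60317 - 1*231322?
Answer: -95796272880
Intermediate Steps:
T = -291639 (T = -60317 - 231322 = -291639)
(G(-405, -427) + T)*(245109 + 82911) = (-405 - 291639)*(245109 + 82911) = -292044*328020 = -95796272880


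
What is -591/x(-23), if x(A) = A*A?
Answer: -591/529 ≈ -1.1172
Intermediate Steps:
x(A) = A²
-591/x(-23) = -591/((-23)²) = -591/529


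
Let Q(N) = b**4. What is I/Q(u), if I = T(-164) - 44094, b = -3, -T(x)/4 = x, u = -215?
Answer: -43438/81 ≈ -536.27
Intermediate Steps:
T(x) = -4*x
Q(N) = 81 (Q(N) = (-3)**4 = 81)
I = -43438 (I = -4*(-164) - 44094 = 656 - 44094 = -43438)
I/Q(u) = -43438/81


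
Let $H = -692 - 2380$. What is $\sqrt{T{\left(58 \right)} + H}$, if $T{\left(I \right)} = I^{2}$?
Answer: $2 \sqrt{73} \approx 17.088$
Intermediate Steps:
$H = -3072$
$\sqrt{T{\left(58 \right)} + H} = \sqrt{58^{2} - 3072} = \sqrt{3364 - 3072} = \sqrt{292} = 2 \sqrt{73}$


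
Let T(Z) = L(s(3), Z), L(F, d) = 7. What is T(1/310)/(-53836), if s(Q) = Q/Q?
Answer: -7/53836 ≈ -0.00013002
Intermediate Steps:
s(Q) = 1
T(Z) = 7
T(1/310)/(-53836) = 7/(-53836) = 7*(-1/53836) = -7/53836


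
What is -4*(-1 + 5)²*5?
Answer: -320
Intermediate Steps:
-4*(-1 + 5)²*5 = -4*4²*5 = -4*16*5 = -64*5 = -320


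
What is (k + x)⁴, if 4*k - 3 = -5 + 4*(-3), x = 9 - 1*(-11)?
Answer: 1185921/16 ≈ 74120.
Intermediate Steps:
x = 20 (x = 9 + 11 = 20)
k = -7/2 (k = ¾ + (-5 + 4*(-3))/4 = ¾ + (-5 - 12)/4 = ¾ + (¼)*(-17) = ¾ - 17/4 = -7/2 ≈ -3.5000)
(k + x)⁴ = (-7/2 + 20)⁴ = (33/2)⁴ = 1185921/16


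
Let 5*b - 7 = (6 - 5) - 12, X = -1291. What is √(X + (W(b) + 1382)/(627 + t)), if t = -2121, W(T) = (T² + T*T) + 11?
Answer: I*√890012818/830 ≈ 35.943*I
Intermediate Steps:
b = -⅘ (b = 7/5 + ((6 - 5) - 12)/5 = 7/5 + (1 - 12)/5 = 7/5 + (⅕)*(-11) = 7/5 - 11/5 = -⅘ ≈ -0.80000)
W(T) = 11 + 2*T² (W(T) = (T² + T²) + 11 = 2*T² + 11 = 11 + 2*T²)
√(X + (W(b) + 1382)/(627 + t)) = √(-1291 + ((11 + 2*(-⅘)²) + 1382)/(627 - 2121)) = √(-1291 + ((11 + 2*(16/25)) + 1382)/(-1494)) = √(-1291 + ((11 + 32/25) + 1382)*(-1/1494)) = √(-1291 + (307/25 + 1382)*(-1/1494)) = √(-1291 + (34857/25)*(-1/1494)) = √(-1291 - 3873/4150) = √(-5361523/4150) = I*√890012818/830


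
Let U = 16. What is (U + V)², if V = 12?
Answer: 784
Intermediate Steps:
(U + V)² = (16 + 12)² = 28² = 784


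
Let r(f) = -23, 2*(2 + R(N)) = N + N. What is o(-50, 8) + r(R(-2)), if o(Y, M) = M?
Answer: -15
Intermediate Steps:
R(N) = -2 + N (R(N) = -2 + (N + N)/2 = -2 + (2*N)/2 = -2 + N)
o(-50, 8) + r(R(-2)) = 8 - 23 = -15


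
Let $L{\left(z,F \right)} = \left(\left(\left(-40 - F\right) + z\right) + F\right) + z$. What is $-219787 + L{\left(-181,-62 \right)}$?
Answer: $-220189$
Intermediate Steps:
$L{\left(z,F \right)} = -40 + 2 z$ ($L{\left(z,F \right)} = \left(\left(-40 + z - F\right) + F\right) + z = \left(-40 + z\right) + z = -40 + 2 z$)
$-219787 + L{\left(-181,-62 \right)} = -219787 + \left(-40 + 2 \left(-181\right)\right) = -219787 - 402 = -220189$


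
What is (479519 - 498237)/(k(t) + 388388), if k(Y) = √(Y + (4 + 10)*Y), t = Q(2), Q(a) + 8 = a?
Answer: -3634923292/75422619317 + 28077*I*√10/75422619317 ≈ -0.048194 + 1.1772e-6*I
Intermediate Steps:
Q(a) = -8 + a
t = -6 (t = -8 + 2 = -6)
k(Y) = √15*√Y (k(Y) = √(Y + 14*Y) = √(15*Y) = √15*√Y)
(479519 - 498237)/(k(t) + 388388) = (479519 - 498237)/(√15*√(-6) + 388388) = -18718/(√15*(I*√6) + 388388) = -18718/(3*I*√10 + 388388) = -18718/(388388 + 3*I*√10)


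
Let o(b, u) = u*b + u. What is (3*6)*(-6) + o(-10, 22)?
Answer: -306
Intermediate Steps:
o(b, u) = u + b*u (o(b, u) = b*u + u = u + b*u)
(3*6)*(-6) + o(-10, 22) = (3*6)*(-6) + 22*(1 - 10) = 18*(-6) + 22*(-9) = -108 - 198 = -306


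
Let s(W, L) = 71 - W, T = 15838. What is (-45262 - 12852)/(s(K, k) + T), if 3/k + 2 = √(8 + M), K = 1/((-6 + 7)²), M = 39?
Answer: -29057/7954 ≈ -3.6531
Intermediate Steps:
K = 1 (K = 1/(1²) = 1/1 = 1)
k = 3/(-2 + √47) (k = 3/(-2 + √(8 + 39)) = 3/(-2 + √47) ≈ 0.61784)
(-45262 - 12852)/(s(K, k) + T) = (-45262 - 12852)/((71 - 1*1) + 15838) = -58114/((71 - 1) + 15838) = -58114/(70 + 15838) = -58114/15908 = -58114*1/15908 = -29057/7954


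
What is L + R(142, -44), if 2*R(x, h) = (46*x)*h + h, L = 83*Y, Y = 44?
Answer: -140074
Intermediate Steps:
L = 3652 (L = 83*44 = 3652)
R(x, h) = h/2 + 23*h*x (R(x, h) = ((46*x)*h + h)/2 = (46*h*x + h)/2 = (h + 46*h*x)/2 = h/2 + 23*h*x)
L + R(142, -44) = 3652 + (½)*(-44)*(1 + 46*142) = 3652 + (½)*(-44)*(1 + 6532) = 3652 + (½)*(-44)*6533 = 3652 - 143726 = -140074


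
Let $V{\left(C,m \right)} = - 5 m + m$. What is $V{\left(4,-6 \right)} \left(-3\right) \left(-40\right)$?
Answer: $2880$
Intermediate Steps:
$V{\left(C,m \right)} = - 4 m$
$V{\left(4,-6 \right)} \left(-3\right) \left(-40\right) = \left(-4\right) \left(-6\right) \left(-3\right) \left(-40\right) = 24 \left(-3\right) \left(-40\right) = \left(-72\right) \left(-40\right) = 2880$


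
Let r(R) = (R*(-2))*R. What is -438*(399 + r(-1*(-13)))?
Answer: -26718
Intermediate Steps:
r(R) = -2*R**2 (r(R) = (-2*R)*R = -2*R**2)
-438*(399 + r(-1*(-13))) = -438*(399 - 2*(-1*(-13))**2) = -438*(399 - 2*13**2) = -438*(399 - 2*169) = -438*(399 - 338) = -438*61 = -26718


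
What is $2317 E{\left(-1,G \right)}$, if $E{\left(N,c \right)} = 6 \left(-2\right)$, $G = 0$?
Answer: $-27804$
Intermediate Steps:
$E{\left(N,c \right)} = -12$
$2317 E{\left(-1,G \right)} = 2317 \left(-12\right) = -27804$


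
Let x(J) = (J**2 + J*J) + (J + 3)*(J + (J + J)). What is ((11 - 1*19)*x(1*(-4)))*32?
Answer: -11264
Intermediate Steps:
x(J) = 2*J**2 + 3*J*(3 + J) (x(J) = (J**2 + J**2) + (3 + J)*(J + 2*J) = 2*J**2 + (3 + J)*(3*J) = 2*J**2 + 3*J*(3 + J))
((11 - 1*19)*x(1*(-4)))*32 = ((11 - 1*19)*((1*(-4))*(9 + 5*(1*(-4)))))*32 = ((11 - 19)*(-4*(9 + 5*(-4))))*32 = -(-32)*(9 - 20)*32 = -(-32)*(-11)*32 = -8*44*32 = -352*32 = -11264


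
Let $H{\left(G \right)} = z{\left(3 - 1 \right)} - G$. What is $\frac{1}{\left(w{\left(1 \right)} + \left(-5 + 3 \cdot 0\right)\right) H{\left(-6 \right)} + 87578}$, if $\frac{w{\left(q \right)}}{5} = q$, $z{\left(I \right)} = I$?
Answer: $\frac{1}{87578} \approx 1.1418 \cdot 10^{-5}$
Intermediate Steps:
$w{\left(q \right)} = 5 q$
$H{\left(G \right)} = 2 - G$ ($H{\left(G \right)} = \left(3 - 1\right) - G = 2 - G$)
$\frac{1}{\left(w{\left(1 \right)} + \left(-5 + 3 \cdot 0\right)\right) H{\left(-6 \right)} + 87578} = \frac{1}{\left(5 \cdot 1 + \left(-5 + 3 \cdot 0\right)\right) \left(2 - -6\right) + 87578} = \frac{1}{\left(5 + \left(-5 + 0\right)\right) \left(2 + 6\right) + 87578} = \frac{1}{\left(5 - 5\right) 8 + 87578} = \frac{1}{0 \cdot 8 + 87578} = \frac{1}{0 + 87578} = \frac{1}{87578}$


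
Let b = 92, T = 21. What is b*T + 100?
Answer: 2032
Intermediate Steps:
b*T + 100 = 92*21 + 100 = 1932 + 100 = 2032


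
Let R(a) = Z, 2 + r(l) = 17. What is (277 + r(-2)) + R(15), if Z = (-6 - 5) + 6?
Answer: 287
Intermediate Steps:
r(l) = 15 (r(l) = -2 + 17 = 15)
Z = -5 (Z = -11 + 6 = -5)
R(a) = -5
(277 + r(-2)) + R(15) = (277 + 15) - 5 = 292 - 5 = 287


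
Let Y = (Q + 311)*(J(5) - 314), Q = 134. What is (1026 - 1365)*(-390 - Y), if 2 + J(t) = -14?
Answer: -49649940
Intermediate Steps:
J(t) = -16 (J(t) = -2 - 14 = -16)
Y = -146850 (Y = (134 + 311)*(-16 - 314) = 445*(-330) = -146850)
(1026 - 1365)*(-390 - Y) = (1026 - 1365)*(-390 - 1*(-146850)) = -339*(-390 + 146850) = -339*146460 = -49649940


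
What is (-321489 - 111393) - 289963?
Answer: -722845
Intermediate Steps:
(-321489 - 111393) - 289963 = -432882 - 289963 = -722845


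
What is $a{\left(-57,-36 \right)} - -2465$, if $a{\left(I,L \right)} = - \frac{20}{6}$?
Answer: $\frac{7385}{3} \approx 2461.7$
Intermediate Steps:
$a{\left(I,L \right)} = - \frac{10}{3}$ ($a{\left(I,L \right)} = \left(-20\right) \frac{1}{6} = - \frac{10}{3}$)
$a{\left(-57,-36 \right)} - -2465 = - \frac{10}{3} - -2465 = - \frac{10}{3} + 2465 = \frac{7385}{3}$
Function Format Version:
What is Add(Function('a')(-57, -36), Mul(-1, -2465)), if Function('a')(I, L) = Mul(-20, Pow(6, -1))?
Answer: Rational(7385, 3) ≈ 2461.7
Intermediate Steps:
Function('a')(I, L) = Rational(-10, 3) (Function('a')(I, L) = Mul(-20, Rational(1, 6)) = Rational(-10, 3))
Add(Function('a')(-57, -36), Mul(-1, -2465)) = Add(Rational(-10, 3), Mul(-1, -2465)) = Add(Rational(-10, 3), 2465) = Rational(7385, 3)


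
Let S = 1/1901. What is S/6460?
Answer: 1/12280460 ≈ 8.1430e-8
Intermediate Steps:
S = 1/1901 ≈ 0.00052604
S/6460 = (1/1901)/6460 = (1/1901)*(1/6460) = 1/12280460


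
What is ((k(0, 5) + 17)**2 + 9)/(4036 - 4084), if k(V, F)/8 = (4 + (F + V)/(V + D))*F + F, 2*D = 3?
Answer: -552341/216 ≈ -2557.1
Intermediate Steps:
D = 3/2 (D = (1/2)*3 = 3/2 ≈ 1.5000)
k(V, F) = 8*F + 8*F*(4 + (F + V)/(3/2 + V)) (k(V, F) = 8*((4 + (F + V)/(V + 3/2))*F + F) = 8*((4 + (F + V)/(3/2 + V))*F + F) = 8*(F*(4 + (F + V)/(3/2 + V)) + F) = 8*(F + F*(4 + (F + V)/(3/2 + V))) = 8*F + 8*F*(4 + (F + V)/(3/2 + V)))
((k(0, 5) + 17)**2 + 9)/(4036 - 4084) = ((8*5*(15 + 2*5 + 12*0)/(3 + 2*0) + 17)**2 + 9)/(4036 - 4084) = ((8*5*(15 + 10 + 0)/(3 + 0) + 17)**2 + 9)/(-48) = ((8*5*25/3 + 17)**2 + 9)*(-1/48) = ((8*5*(1/3)*25 + 17)**2 + 9)*(-1/48) = ((1000/3 + 17)**2 + 9)*(-1/48) = ((1051/3)**2 + 9)*(-1/48) = (1104601/9 + 9)*(-1/48) = (1104682/9)*(-1/48) = -552341/216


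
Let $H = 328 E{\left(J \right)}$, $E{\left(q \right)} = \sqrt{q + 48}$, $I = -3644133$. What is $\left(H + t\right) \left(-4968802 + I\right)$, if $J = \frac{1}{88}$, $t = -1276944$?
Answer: $10998235670640 - \frac{45906943550 \sqrt{22}}{11} \approx 1.0979 \cdot 10^{13}$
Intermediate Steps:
$J = \frac{1}{88} \approx 0.011364$
$E{\left(q \right)} = \sqrt{48 + q}$
$H = \frac{5330 \sqrt{22}}{11}$ ($H = 328 \sqrt{48 + \frac{1}{88}} = 328 \sqrt{\frac{4225}{88}} = 328 \frac{65 \sqrt{22}}{44} = \frac{5330 \sqrt{22}}{11} \approx 2272.7$)
$\left(H + t\right) \left(-4968802 + I\right) = \left(\frac{5330 \sqrt{22}}{11} - 1276944\right) \left(-4968802 - 3644133\right) = \left(-1276944 + \frac{5330 \sqrt{22}}{11}\right) \left(-8612935\right) = 10998235670640 - \frac{45906943550 \sqrt{22}}{11}$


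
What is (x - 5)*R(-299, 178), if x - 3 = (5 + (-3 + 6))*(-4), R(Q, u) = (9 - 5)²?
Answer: -544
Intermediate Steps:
R(Q, u) = 16 (R(Q, u) = 4² = 16)
x = -29 (x = 3 + (5 + (-3 + 6))*(-4) = 3 + (5 + 3)*(-4) = 3 + 8*(-4) = 3 - 32 = -29)
(x - 5)*R(-299, 178) = (-29 - 5)*16 = -34*16 = -544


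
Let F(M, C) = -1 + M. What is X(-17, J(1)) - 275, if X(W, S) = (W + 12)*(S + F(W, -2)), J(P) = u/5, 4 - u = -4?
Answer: -193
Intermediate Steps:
u = 8 (u = 4 - 1*(-4) = 4 + 4 = 8)
J(P) = 8/5
X(W, S) = (12 + W)*(-1 + S + W) (X(W, S) = (W + 12)*(S + (-1 + W)) = (12 + W)*(-1 + S + W))
X(-17, J(1)) - 275 = (-12 + (-17)² + 11*(-17) + 12*(8/5) + (8/5)*(-17)) - 275 = (-12 + 289 - 187 + 96/5 - 136/5) - 275 = 82 - 275 = -193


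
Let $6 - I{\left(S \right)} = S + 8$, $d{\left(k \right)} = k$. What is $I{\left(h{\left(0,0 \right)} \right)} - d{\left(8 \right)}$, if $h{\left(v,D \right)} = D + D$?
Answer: $-10$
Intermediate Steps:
$h{\left(v,D \right)} = 2 D$
$I{\left(S \right)} = -2 - S$ ($I{\left(S \right)} = 6 - \left(S + 8\right) = 6 - \left(8 + S\right) = -2 - S$)
$I{\left(h{\left(0,0 \right)} \right)} - d{\left(8 \right)} = \left(-2 - 2 \cdot 0\right) - 8 = \left(-2 - 0\right) - 8 = \left(-2 + 0\right) - 8 = -2 - 8 = -10$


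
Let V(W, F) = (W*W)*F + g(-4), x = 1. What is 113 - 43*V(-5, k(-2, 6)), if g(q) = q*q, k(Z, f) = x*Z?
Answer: 1575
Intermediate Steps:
k(Z, f) = Z (k(Z, f) = 1*Z = Z)
g(q) = q**2
V(W, F) = 16 + F*W**2 (V(W, F) = (W*W)*F + (-4)**2 = W**2*F + 16 = F*W**2 + 16 = 16 + F*W**2)
113 - 43*V(-5, k(-2, 6)) = 113 - 43*(16 - 2*(-5)**2) = 113 - 43*(16 - 2*25) = 113 - 43*(16 - 50) = 113 - 43*(-34) = 113 + 1462 = 1575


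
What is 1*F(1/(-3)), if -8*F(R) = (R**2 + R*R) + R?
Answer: 1/72 ≈ 0.013889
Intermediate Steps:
F(R) = -R**2/4 - R/8 (F(R) = -((R**2 + R*R) + R)/8 = -((R**2 + R**2) + R)/8 = -(2*R**2 + R)/8 = -(R + 2*R**2)/8 = -R**2/4 - R/8)
1*F(1/(-3)) = 1*(-1/8*(1 + 2/(-3))/(-3)) = 1*(-1/8*(-1/3)*(1 + 2*(-1/3))) = 1*(-1/8*(-1/3)*(1 - 2/3)) = 1*(-1/8*(-1/3)*1/3) = 1*(1/72) = 1/72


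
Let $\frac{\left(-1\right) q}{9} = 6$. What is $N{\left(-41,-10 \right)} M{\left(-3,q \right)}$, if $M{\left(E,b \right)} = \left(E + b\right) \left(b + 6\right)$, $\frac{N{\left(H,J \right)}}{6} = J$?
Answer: $-164160$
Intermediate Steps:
$q = -54$ ($q = \left(-9\right) 6 = -54$)
$N{\left(H,J \right)} = 6 J$
$M{\left(E,b \right)} = \left(6 + b\right) \left(E + b\right)$ ($M{\left(E,b \right)} = \left(E + b\right) \left(6 + b\right) = \left(6 + b\right) \left(E + b\right)$)
$N{\left(-41,-10 \right)} M{\left(-3,q \right)} = 6 \left(-10\right) \left(\left(-54\right)^{2} + 6 \left(-3\right) + 6 \left(-54\right) - -162\right) = - 60 \left(2916 - 18 - 324 + 162\right) = \left(-60\right) 2736 = -164160$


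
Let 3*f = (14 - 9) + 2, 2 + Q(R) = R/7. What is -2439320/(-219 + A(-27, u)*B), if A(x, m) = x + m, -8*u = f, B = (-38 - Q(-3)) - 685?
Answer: -102451440/816757 ≈ -125.44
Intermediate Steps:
Q(R) = -2 + R/7
f = 7/3 (f = ((14 - 9) + 2)/3 = (5 + 2)/3 = (⅓)*7 = 7/3 ≈ 2.3333)
B = -5044/7 (B = (-38 - (-2 + (⅐)*(-3))) - 685 = (-38 - (-2 - 3/7)) - 685 = (-38 - 1*(-17/7)) - 685 = (-38 + 17/7) - 685 = -249/7 - 685 = -5044/7 ≈ -720.57)
u = -7/24 (u = -⅛*7/3 = -7/24 ≈ -0.29167)
A(x, m) = m + x
-2439320/(-219 + A(-27, u)*B) = -2439320/(-219 + (-7/24 - 27)*(-5044/7)) = -2439320/(-219 - 655/24*(-5044/7)) = -2439320/(-219 + 825955/42) = -2439320/816757/42 = -2439320*42/816757 = -102451440/816757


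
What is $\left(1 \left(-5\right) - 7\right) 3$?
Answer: $-36$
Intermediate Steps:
$\left(1 \left(-5\right) - 7\right) 3 = \left(-5 - 7\right) 3 = \left(-12\right) 3 = -36$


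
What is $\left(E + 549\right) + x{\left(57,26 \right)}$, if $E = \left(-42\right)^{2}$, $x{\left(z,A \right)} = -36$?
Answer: $2277$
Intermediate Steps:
$E = 1764$
$\left(E + 549\right) + x{\left(57,26 \right)} = \left(1764 + 549\right) - 36 = 2313 - 36 = 2277$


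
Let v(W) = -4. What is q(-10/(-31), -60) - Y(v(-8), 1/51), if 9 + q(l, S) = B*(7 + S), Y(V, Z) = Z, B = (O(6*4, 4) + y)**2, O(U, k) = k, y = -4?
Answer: -460/51 ≈ -9.0196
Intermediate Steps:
B = 0 (B = (4 - 4)**2 = 0**2 = 0)
q(l, S) = -9 (q(l, S) = -9 + 0*(7 + S) = -9 + 0 = -9)
q(-10/(-31), -60) - Y(v(-8), 1/51) = -9 - 1/51 = -460/51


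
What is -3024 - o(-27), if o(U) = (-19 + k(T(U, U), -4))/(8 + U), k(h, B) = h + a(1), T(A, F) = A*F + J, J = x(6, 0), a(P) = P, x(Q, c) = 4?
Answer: -56741/19 ≈ -2986.4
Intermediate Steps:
J = 4
T(A, F) = 4 + A*F (T(A, F) = A*F + 4 = 4 + A*F)
k(h, B) = 1 + h (k(h, B) = h + 1 = 1 + h)
o(U) = (-14 + U²)/(8 + U) (o(U) = (-19 + (1 + (4 + U*U)))/(8 + U) = (-19 + (1 + (4 + U²)))/(8 + U) = (-19 + (5 + U²))/(8 + U) = (-14 + U²)/(8 + U))
-3024 - o(-27) = -3024 - (-14 + (-27)²)/(8 - 27) = -3024 - (-14 + 729)/(-19) = -3024 - (-1)*715/19 = -3024 - 1*(-715/19) = -3024 + 715/19 = -56741/19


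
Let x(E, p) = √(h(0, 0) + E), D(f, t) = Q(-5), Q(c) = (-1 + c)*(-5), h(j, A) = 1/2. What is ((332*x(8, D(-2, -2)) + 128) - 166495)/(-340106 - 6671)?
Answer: 166367/346777 - 166*√34/346777 ≈ 0.47696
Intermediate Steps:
h(j, A) = ½
Q(c) = 5 - 5*c
D(f, t) = 30 (D(f, t) = 5 - 5*(-5) = 5 + 25 = 30)
x(E, p) = √(½ + E)
((332*x(8, D(-2, -2)) + 128) - 166495)/(-340106 - 6671) = ((332*(√(2 + 4*8)/2) + 128) - 166495)/(-340106 - 6671) = ((332*(√(2 + 32)/2) + 128) - 166495)/(-346777) = ((332*(√34/2) + 128) - 166495)*(-1/346777) = ((166*√34 + 128) - 166495)*(-1/346777) = ((128 + 166*√34) - 166495)*(-1/346777) = (-166367 + 166*√34)*(-1/346777) = 166367/346777 - 166*√34/346777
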